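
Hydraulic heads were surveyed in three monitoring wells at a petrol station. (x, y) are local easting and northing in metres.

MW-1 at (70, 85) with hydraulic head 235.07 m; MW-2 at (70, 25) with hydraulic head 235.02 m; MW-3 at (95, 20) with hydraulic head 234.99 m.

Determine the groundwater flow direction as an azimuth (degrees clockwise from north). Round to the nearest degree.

Taking MW-1 as reference: MW-2−MW-1 = (0, -60, -0.05); MW-3−MW-1 = (25, -65, -0.08).
Determinant of the coordinate differences = 0·(-65) − 25·(-60) = 1500.
∂h/∂x = [(-0.05)·(-65) − (-0.08)·(-60)] / 1500 = -0.001033
∂h/∂y = [0·(-0.08) − 25·(-0.05)] / 1500 = +0.0008333
Flow direction (−∇h) has components (+0.001033 E, -0.0008333 N).
Azimuth = atan2(E, N) = atan2(+0.001033, -0.0008333) = 128.9° ≈ 129°.

129°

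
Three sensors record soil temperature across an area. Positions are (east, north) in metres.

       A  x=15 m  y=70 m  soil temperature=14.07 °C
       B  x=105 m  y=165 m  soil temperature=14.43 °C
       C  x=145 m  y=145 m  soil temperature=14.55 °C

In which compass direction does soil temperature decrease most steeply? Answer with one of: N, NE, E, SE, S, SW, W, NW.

W

Taking A as reference: B−A = (90, 95, +0.36); C−A = (130, 75, +0.48).
Solve a·Δx + b·Δy = ΔT: det = 90·75 − 130·95 = -5600.
∂T/∂x = [(+0.36)·75 − (+0.48)·95] / -5600 = +0.003321
∂T/∂y = [90·(+0.48) − 130·(+0.36)] / -5600 = +0.0006429
Steepest decrease is along −∇f = (-0.003321 E, -0.0006429 N) → west.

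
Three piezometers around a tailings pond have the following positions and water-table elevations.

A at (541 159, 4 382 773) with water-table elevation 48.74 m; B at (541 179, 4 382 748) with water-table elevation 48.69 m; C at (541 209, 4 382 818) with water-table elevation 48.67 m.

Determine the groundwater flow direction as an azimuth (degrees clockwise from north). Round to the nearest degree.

Differences from A: to B (Δx, Δy, Δh) = (20, -25, -0.05); to C = (50, 45, -0.07).
Determinant of the coordinate differences = 20·45 − 50·(-25) = 2150.
∂h/∂x = [(-0.05)·45 − (-0.07)·(-25)] / 2150 = -0.001860
∂h/∂y = [20·(-0.07) − 50·(-0.05)] / 2150 = +0.0005116
Flow direction (−∇h) has components (+0.001860 E, -0.0005116 N).
Azimuth = atan2(E, N) = atan2(+0.001860, -0.0005116) = 105.4° ≈ 105°.

105°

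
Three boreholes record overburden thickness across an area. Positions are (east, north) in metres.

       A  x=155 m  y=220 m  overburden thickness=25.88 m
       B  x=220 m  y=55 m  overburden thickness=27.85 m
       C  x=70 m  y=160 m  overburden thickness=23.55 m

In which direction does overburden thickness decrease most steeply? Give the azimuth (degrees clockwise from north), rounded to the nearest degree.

Differences from A: to B (Δx, Δy, Δh) = (65, -165, +1.97); to C = (-85, -60, -2.33).
Solve a·Δx + b·Δy = Δd: det = 65·(-60) − (-85)·(-165) = -17925.
∂d/∂x = [(+1.97)·(-60) − (-2.33)·(-165)] / -17925 = +0.02804
∂d/∂y = [65·(-2.33) − (-85)·(+1.97)] / -17925 = -0.0008926
Steepest decrease is along −∇f: components (-0.02804 E, +0.0008926 N).
Azimuth = atan2(-0.02804, +0.0008926) = 271.8° ≈ 272°.

272°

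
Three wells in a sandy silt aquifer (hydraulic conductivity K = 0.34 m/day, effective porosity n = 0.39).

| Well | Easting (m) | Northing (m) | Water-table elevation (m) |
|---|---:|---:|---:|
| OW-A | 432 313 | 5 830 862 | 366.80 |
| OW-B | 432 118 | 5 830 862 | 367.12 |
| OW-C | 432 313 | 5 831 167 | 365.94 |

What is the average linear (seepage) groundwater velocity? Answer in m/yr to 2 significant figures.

1.0 m/yr

∂h/∂x = (367.12 − 366.80) / (432118 − 432313) = -0.001641
∂h/∂y = (365.94 − 366.80) / (5831167 − 5830862) = -0.002820
|∇h| = √(-0.001641² + -0.002820²) = 0.003263
Seepage velocity v = K·i/n = 0.34 × 0.003263 / 0.39 = 0.002845 m/day = 1.039 m/yr.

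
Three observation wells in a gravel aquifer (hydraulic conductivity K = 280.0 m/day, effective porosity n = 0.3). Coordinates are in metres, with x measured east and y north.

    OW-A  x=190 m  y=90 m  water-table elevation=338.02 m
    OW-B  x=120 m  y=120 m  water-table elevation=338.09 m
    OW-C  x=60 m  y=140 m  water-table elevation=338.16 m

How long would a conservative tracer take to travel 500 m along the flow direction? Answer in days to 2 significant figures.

With h = a·x + b·y + c and OW-A as origin, the differences give:
  (-70)·a + 30·b = +0.07
  (-130)·a + 50·b = +0.14
Eliminate b (×50 and ×30, subtract): 400·a = -0.700 → a = ∂h/∂x = -0.001750
Back-substitute: b = ∂h/∂y = -0.001750.
|∇h| = √(-0.001750² + -0.001750²) = 0.002475
Seepage velocity v = K·i/n = 280.0 × 0.002475 / 0.3 = 2.31 m/day.
t = 500 / 2.31 = 216.5 days.

220 days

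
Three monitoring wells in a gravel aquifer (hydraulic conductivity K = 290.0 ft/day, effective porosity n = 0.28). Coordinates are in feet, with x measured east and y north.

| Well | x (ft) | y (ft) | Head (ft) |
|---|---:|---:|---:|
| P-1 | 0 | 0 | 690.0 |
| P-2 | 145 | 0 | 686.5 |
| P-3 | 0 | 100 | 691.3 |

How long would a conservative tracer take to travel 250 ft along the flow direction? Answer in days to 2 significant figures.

∂h/∂x = (686.5 − 690.0) / (145 − 0) = -0.02414
∂h/∂y = (691.3 − 690.0) / (100 − 0) = +0.01300
|∇h| = √(-0.02414² + 0.01300²) = 0.02742
Seepage velocity v = K·i/n = 290.0 × 0.02742 / 0.28 = 28.4 ft/day.
t = 250 / 28.4 = 8.803 days.

8.8 days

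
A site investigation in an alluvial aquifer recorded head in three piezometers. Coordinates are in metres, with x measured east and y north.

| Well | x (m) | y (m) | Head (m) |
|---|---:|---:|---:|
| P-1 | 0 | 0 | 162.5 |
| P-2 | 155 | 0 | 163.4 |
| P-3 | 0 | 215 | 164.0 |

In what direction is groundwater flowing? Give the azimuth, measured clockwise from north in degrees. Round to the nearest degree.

220°

∂h/∂x = (163.4 − 162.5) / (155 − 0) = +0.005806
∂h/∂y = (164.0 − 162.5) / (215 − 0) = +0.006977
Flow direction (−∇h) has components (-0.005806 E, -0.006977 N).
Azimuth = atan2(E, N) = atan2(-0.005806, -0.006977) = 219.8° ≈ 220°.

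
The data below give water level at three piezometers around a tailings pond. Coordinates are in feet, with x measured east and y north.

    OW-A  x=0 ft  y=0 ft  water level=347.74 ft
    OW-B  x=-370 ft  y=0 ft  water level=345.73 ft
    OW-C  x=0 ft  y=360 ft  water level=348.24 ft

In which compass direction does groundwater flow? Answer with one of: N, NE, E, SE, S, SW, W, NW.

W

∂h/∂x = (345.73 − 347.74) / (-370 − 0) = +0.005432
∂h/∂y = (348.24 − 347.74) / (360 − 0) = +0.001389
Flow = −∇h = (-0.005432 east, -0.001389 north), which points west.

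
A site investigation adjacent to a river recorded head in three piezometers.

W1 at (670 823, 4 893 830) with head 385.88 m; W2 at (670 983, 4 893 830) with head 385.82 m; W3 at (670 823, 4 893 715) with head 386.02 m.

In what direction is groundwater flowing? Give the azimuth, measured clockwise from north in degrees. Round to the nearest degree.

017°

∂h/∂x = (385.82 − 385.88) / (670983 − 670823) = -0.0003750
∂h/∂y = (386.02 − 385.88) / (4893715 − 4893830) = -0.001217
Flow direction (−∇h) has components (+0.0003750 E, +0.001217 N).
Azimuth = atan2(E, N) = atan2(+0.0003750, +0.001217) = 17.1° ≈ 017°.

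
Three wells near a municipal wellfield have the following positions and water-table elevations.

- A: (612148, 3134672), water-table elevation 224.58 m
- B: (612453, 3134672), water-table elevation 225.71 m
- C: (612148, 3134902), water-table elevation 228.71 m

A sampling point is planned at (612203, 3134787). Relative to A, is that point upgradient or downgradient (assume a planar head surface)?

∂h/∂x = (225.71 − 224.58) / (612453 − 612148) = +0.003705
∂h/∂y = (228.71 − 224.58) / (3134902 − 3134672) = +0.01796
Head at (612203, 3134787) = 224.58 + (+0.003705)·(55) + (+0.01796)·(115) = 226.85 m.
That is higher than the 224.58 m at A, so the point is upgradient.

upgradient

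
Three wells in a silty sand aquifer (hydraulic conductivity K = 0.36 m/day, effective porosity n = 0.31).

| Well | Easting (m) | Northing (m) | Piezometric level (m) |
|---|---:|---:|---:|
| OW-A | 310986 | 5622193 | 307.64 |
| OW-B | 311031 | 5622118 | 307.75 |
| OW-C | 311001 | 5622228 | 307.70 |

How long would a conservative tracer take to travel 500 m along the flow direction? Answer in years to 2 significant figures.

Three-point gradient (reference OW-A): Δ to OW-B = (45, -75, +0.11), Δ to OW-C = (15, 35, +0.06).
∂h/∂x = +0.003093, ∂h/∂y = +0.0003889 (det = 2700).
|∇h| = √(0.003093² + 0.0003889²) = 0.003117
Seepage velocity v = K·i/n = 0.36 × 0.003117 / 0.31 = 0.00362 m/day.
t = 500 / 0.00362 = 1.381e+05 days = 378 years.

380 years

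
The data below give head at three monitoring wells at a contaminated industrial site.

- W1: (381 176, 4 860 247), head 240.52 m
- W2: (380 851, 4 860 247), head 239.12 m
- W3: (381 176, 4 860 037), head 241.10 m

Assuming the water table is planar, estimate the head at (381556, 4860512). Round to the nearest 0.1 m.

241.4 m

∂h/∂x = (239.12 − 240.52) / (380851 − 381176) = +0.004308
∂h/∂y = (241.10 − 240.52) / (4860037 − 4860247) = -0.002762
h(381556, 4860512) = 240.52 + (+0.004308)·(380) + (-0.002762)·(265) = 240.52 +1.637 -0.732 = 241.425 m.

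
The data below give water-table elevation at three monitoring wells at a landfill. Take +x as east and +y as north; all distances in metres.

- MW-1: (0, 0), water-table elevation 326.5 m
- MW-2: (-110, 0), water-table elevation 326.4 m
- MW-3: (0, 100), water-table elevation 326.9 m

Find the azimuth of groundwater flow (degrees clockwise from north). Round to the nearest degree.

∂h/∂x = (326.4 − 326.5) / (-110 − 0) = +0.0009091
∂h/∂y = (326.9 − 326.5) / (100 − 0) = +0.004000
Flow direction (−∇h) has components (-0.0009091 E, -0.004000 N).
Azimuth = atan2(E, N) = atan2(-0.0009091, -0.004000) = 192.8° ≈ 193°.

193°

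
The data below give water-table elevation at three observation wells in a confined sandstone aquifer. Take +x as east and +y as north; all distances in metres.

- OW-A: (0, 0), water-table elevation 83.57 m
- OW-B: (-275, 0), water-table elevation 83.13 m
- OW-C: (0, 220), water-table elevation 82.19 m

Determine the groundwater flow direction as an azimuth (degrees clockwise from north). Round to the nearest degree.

∂h/∂x = (83.13 − 83.57) / (-275 − 0) = +0.001600
∂h/∂y = (82.19 − 83.57) / (220 − 0) = -0.006273
Flow direction (−∇h) has components (-0.001600 E, +0.006273 N).
Azimuth = atan2(E, N) = atan2(-0.001600, +0.006273) = 345.7° ≈ 346°.

346°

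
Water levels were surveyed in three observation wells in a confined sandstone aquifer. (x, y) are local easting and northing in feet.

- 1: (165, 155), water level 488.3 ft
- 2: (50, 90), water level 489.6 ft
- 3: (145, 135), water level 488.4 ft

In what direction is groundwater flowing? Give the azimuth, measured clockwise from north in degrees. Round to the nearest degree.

Differences from 1: to 2 (Δx, Δy, Δh) = (-115, -65, +1.3); to 3 = (-20, -20, +0.1).
Solve a·Δx + b·Δy = Δh: det = (-115)·(-20) − (-20)·(-65) = 1000.
∂h/∂x = [(+1.3)·(-20) − (+0.1)·(-65)] / 1000 = -0.01950
∂h/∂y = [(-115)·(+0.1) − (-20)·(+1.3)] / 1000 = +0.01450
Flow direction (−∇h) has components (+0.01950 E, -0.01450 N).
Azimuth = atan2(E, N) = atan2(+0.01950, -0.01450) = 126.6° ≈ 127°.

127°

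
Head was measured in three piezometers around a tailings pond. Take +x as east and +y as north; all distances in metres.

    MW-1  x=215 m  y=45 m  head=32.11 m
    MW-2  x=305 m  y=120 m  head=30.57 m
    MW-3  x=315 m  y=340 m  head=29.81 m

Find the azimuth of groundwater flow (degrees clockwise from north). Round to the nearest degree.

Differences from MW-1: to MW-2 (Δx, Δy, Δh) = (90, 75, -1.54); to MW-3 = (100, 295, -2.30).
Solve a·Δx + b·Δy = Δh: det = 90·295 − 100·75 = 19050.
∂h/∂x = [(-1.54)·295 − (-2.30)·75] / 19050 = -0.01479
∂h/∂y = [90·(-2.30) − 100·(-1.54)] / 19050 = -0.002782
Flow direction (−∇h) has components (+0.01479 E, +0.002782 N).
Azimuth = atan2(E, N) = atan2(+0.01479, +0.002782) = 79.3° ≈ 079°.

079°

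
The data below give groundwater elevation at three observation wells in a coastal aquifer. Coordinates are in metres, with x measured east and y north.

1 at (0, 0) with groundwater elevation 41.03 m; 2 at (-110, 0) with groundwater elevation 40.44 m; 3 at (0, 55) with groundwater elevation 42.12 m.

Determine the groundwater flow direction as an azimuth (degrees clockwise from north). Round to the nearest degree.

∂h/∂x = (40.44 − 41.03) / (-110 − 0) = +0.005364
∂h/∂y = (42.12 − 41.03) / (55 − 0) = +0.01982
Flow direction (−∇h) has components (-0.005364 E, -0.01982 N).
Azimuth = atan2(E, N) = atan2(-0.005364, -0.01982) = 195.1° ≈ 195°.

195°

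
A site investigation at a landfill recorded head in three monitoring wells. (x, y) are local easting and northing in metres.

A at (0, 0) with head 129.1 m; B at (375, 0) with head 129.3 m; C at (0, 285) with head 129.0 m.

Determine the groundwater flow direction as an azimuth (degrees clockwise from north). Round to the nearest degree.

∂h/∂x = (129.3 − 129.1) / (375 − 0) = +0.0005333
∂h/∂y = (129.0 − 129.1) / (285 − 0) = -0.0003509
Flow direction (−∇h) has components (-0.0005333 E, +0.0003509 N).
Azimuth = atan2(E, N) = atan2(-0.0005333, +0.0003509) = 303.3° ≈ 303°.

303°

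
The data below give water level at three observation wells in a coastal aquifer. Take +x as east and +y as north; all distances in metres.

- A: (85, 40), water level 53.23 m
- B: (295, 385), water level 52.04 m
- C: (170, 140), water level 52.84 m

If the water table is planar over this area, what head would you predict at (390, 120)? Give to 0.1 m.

52.5 m

With h = a·x + b·y + c and A as origin, the differences give:
  210·a + 345·b = -1.19
  85·a + 100·b = -0.39
Eliminate b (×100 and ×345, subtract): -8325·a = 15.550 → a = ∂h/∂x = -0.001868
Back-substitute: b = ∂h/∂y = -0.002312.
h(390, 120) = 53.23 + (-0.001868)·(305) + (-0.002312)·(80) = 53.23 -0.570 -0.185 = 52.475 m.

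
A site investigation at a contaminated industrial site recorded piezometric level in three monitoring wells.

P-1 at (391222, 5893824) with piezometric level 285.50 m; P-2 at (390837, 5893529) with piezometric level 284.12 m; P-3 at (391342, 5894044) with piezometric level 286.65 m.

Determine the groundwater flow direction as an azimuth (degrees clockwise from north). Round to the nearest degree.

Three-point gradient (reference P-1): Δ to P-2 = (-385, -295, -1.38), Δ to P-3 = (120, 220, +1.15).
∂h/∂x = -0.0007231, ∂h/∂y = +0.005622 (det = -49300).
Flow direction (−∇h) has components (+0.0007231 E, -0.005622 N).
Azimuth = atan2(E, N) = atan2(+0.0007231, -0.005622) = 172.7° ≈ 173°.

173°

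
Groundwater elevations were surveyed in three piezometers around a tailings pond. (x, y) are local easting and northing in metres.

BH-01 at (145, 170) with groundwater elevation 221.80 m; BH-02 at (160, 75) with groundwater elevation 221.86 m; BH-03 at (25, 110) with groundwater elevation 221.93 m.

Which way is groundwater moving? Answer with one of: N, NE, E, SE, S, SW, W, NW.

Taking BH-01 as reference: BH-02−BH-01 = (15, -95, +0.06); BH-03−BH-01 = (-120, -60, +0.13).
Solve a·Δx + b·Δy = Δh: det = 15·(-60) − (-120)·(-95) = -12300.
∂h/∂x = [(+0.06)·(-60) − (+0.13)·(-95)] / -12300 = -0.0007114
∂h/∂y = [15·(+0.13) − (-120)·(+0.06)] / -12300 = -0.0007439
Flow = −∇h = (+0.0007114 east, +0.0007439 north), which points northeast.

NE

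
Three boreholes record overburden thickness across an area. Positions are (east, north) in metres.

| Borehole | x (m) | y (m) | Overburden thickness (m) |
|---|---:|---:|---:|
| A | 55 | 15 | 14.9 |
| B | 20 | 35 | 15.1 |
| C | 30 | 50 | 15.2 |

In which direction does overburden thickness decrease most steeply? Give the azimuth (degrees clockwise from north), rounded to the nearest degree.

170°

Differences from A: to B (Δx, Δy, Δh) = (-35, 20, +0.2); to C = (-25, 35, +0.3).
Solve a·Δx + b·Δy = Δd: det = (-35)·35 − (-25)·20 = -725.
∂d/∂x = [(+0.2)·35 − (+0.3)·20] / -725 = -0.001379
∂d/∂y = [(-35)·(+0.3) − (-25)·(+0.2)] / -725 = +0.007586
Steepest decrease is along −∇f: components (+0.001379 E, -0.007586 N).
Azimuth = atan2(+0.001379, -0.007586) = 169.7° ≈ 170°.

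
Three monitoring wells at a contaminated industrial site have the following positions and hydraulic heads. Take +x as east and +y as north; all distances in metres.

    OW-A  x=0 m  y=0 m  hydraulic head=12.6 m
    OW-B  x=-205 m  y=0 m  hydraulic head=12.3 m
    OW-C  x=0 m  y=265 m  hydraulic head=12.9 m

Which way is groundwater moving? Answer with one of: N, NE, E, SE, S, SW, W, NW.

SW

∂h/∂x = (12.3 − 12.6) / (-205 − 0) = +0.001463
∂h/∂y = (12.9 − 12.6) / (265 − 0) = +0.001132
Flow = −∇h = (-0.001463 east, -0.001132 north), which points southwest.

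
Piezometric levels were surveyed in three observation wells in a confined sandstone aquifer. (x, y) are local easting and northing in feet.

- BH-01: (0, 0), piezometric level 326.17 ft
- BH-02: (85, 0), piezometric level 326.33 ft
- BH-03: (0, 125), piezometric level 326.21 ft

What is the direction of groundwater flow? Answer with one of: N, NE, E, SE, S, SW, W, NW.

W

∂h/∂x = (326.33 − 326.17) / (85 − 0) = +0.001882
∂h/∂y = (326.21 − 326.17) / (125 − 0) = +0.0003200
Flow = −∇h = (-0.001882 east, -0.0003200 north), which points west.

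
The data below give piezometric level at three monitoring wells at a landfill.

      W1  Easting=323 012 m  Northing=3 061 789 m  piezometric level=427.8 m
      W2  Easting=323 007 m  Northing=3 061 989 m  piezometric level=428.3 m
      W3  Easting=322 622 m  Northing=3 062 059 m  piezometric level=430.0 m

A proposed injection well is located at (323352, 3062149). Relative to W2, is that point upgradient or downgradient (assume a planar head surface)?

With h = a·x + b·y + c and W1 as origin, the differences give:
  (-5)·a + 200·b = +0.5
  (-390)·a + 270·b = +2.2
Eliminate b (×270 and ×200, subtract): 76650·a = -305.00 → a = ∂h/∂x = -0.003979
Back-substitute: b = ∂h/∂y = +0.002401.
Head at (323352, 3062149) = 427.8 + (-0.003979)·(340) + (+0.002401)·(360) = 427.31 m.
That is lower than the 428.3 m at W2, so the point is downgradient.

downgradient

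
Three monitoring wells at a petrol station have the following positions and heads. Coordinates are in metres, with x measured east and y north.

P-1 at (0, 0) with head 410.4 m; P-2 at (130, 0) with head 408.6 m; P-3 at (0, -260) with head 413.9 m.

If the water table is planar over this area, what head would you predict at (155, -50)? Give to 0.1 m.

408.9 m

∂h/∂x = (408.6 − 410.4) / (130 − 0) = -0.01385
∂h/∂y = (413.9 − 410.4) / (-260 − 0) = -0.01346
h(155, -50) = 410.4 + (-0.01385)·(155) + (-0.01346)·(-50) = 410.4 -2.146 +0.673 = 408.927 m.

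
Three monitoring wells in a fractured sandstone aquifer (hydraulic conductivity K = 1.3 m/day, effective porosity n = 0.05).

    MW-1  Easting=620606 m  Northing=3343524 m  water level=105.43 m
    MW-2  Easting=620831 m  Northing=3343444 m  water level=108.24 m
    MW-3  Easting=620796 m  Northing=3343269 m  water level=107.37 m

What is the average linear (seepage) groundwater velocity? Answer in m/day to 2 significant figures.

0.35 m/day

Taking MW-1 as reference: MW-2−MW-1 = (225, -80, +2.81); MW-3−MW-1 = (190, -255, +1.94).
Determinant of the coordinate differences = 225·(-255) − 190·(-80) = -42175.
∂h/∂x = [(+2.81)·(-255) − (+1.94)·(-80)] / -42175 = +0.01331
∂h/∂y = [225·(+1.94) − 190·(+2.81)] / -42175 = +0.002309
|∇h| = √(0.01331² + 0.002309²) = 0.01351
Seepage velocity v = K·i/n = 1.3 × 0.01351 / 0.05 = 0.3513 m/day.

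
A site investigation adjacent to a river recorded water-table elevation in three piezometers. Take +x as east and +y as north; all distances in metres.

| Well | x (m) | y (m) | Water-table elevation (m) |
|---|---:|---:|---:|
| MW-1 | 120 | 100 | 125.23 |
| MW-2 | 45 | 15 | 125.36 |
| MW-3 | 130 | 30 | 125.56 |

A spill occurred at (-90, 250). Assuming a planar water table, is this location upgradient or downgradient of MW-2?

downgradient

Differences from MW-1: to MW-2 (Δx, Δy, Δh) = (-75, -85, +0.13); to MW-3 = (10, -70, +0.33).
Solve a·Δx + b·Δy = Δh: det = (-75)·(-70) − 10·(-85) = 6100.
∂h/∂x = [(+0.13)·(-70) − (+0.33)·(-85)] / 6100 = +0.003107
∂h/∂y = [(-75)·(+0.33) − 10·(+0.13)] / 6100 = -0.004270
Head at (-90, 250) = 125.23 + (+0.003107)·(-210) + (-0.004270)·(150) = 123.94 m.
That is lower than the 125.36 m at MW-2, so the point is downgradient.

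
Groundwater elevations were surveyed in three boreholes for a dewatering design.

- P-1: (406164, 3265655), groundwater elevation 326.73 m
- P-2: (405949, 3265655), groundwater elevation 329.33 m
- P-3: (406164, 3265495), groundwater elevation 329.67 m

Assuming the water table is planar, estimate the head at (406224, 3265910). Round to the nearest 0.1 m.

321.3 m

∂h/∂x = (329.33 − 326.73) / (405949 − 406164) = -0.01209
∂h/∂y = (329.67 − 326.73) / (3265495 − 3265655) = -0.01837
h(406224, 3265910) = 326.73 + (-0.01209)·(60) + (-0.01837)·(255) = 326.73 -0.726 -4.686 = 321.319 m.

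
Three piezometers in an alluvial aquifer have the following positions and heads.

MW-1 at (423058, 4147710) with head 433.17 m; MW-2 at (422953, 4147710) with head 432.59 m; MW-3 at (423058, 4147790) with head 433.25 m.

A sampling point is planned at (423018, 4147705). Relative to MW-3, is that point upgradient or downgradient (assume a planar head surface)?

∂h/∂x = (432.59 − 433.17) / (422953 − 423058) = +0.005524
∂h/∂y = (433.25 − 433.17) / (4147790 − 4147710) = +0.0010000
Head at (423018, 4147705) = 433.17 + (+0.005524)·(-40) + (+0.0010000)·(-5) = 432.94 m.
That is lower than the 433.25 m at MW-3, so the point is downgradient.

downgradient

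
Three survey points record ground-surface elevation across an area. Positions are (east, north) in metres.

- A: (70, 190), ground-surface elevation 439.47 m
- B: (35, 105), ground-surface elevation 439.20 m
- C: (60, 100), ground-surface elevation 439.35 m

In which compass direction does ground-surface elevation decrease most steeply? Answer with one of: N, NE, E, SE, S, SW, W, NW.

W

Differences from A: to B (Δx, Δy, Δh) = (-35, -85, -0.27); to C = (-10, -90, -0.12).
Solve a·Δx + b·Δy = Δz: det = (-35)·(-90) − (-10)·(-85) = 2300.
∂z/∂x = [(-0.27)·(-90) − (-0.12)·(-85)] / 2300 = +0.006130
∂z/∂y = [(-35)·(-0.12) − (-10)·(-0.27)] / 2300 = +0.0006522
Steepest decrease is along −∇f = (-0.006130 E, -0.0006522 N) → west.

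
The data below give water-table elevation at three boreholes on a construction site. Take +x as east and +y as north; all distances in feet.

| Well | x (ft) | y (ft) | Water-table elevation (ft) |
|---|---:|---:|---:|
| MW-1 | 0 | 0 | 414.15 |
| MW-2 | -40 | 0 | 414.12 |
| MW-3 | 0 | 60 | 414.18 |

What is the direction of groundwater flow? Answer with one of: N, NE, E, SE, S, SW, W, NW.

SW

∂h/∂x = (414.12 − 414.15) / (-40 − 0) = +0.0007500
∂h/∂y = (414.18 − 414.15) / (60 − 0) = +0.0005000
Flow = −∇h = (-0.0007500 east, -0.0005000 north), which points southwest.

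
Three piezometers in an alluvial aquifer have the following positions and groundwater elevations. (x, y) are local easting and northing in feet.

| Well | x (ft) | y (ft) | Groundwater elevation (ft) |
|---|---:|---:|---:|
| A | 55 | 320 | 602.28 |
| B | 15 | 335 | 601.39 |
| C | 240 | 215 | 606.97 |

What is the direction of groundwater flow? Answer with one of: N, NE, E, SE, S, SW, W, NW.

NW

With h = a·x + b·y + c and A as origin, the differences give:
  (-40)·a + 15·b = -0.89
  185·a + (-105)·b = +4.69
Eliminate b (×(-105) and ×15, subtract): 1425·a = 23.100 → a = ∂h/∂x = +0.01621
Back-substitute: b = ∂h/∂y = -0.01611.
Flow = −∇h = (-0.01621 east, +0.01611 north), which points northwest.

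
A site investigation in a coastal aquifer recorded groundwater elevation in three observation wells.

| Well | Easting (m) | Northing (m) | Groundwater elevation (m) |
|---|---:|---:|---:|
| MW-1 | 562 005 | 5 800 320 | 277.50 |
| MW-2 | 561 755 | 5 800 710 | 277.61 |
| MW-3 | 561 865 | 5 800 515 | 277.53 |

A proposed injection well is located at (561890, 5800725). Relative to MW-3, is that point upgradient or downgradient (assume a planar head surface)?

Taking MW-1 as reference: MW-2−MW-1 = (-250, 390, +0.11); MW-3−MW-1 = (-140, 195, +0.03).
Determinant of the coordinate differences = (-250)·195 − (-140)·390 = 5850.
∂h/∂x = [(+0.11)·195 − (+0.03)·390] / 5850 = +0.001667
∂h/∂y = [(-250)·(+0.03) − (-140)·(+0.11)] / 5850 = +0.001350
Head at (561890, 5800725) = 277.50 + (+0.001667)·(-115) + (+0.001350)·(405) = 277.86 m.
That is higher than the 277.53 m at MW-3, so the point is upgradient.

upgradient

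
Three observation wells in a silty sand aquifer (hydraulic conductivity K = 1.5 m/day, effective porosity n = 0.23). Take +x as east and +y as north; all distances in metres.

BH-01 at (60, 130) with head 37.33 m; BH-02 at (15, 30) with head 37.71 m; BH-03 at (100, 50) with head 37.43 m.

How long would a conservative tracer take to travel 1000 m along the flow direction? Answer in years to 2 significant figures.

Taking BH-01 as reference: BH-02−BH-01 = (-45, -100, +0.38); BH-03−BH-01 = (40, -80, +0.10).
Determinant of the coordinate differences = (-45)·(-80) − 40·(-100) = 7600.
∂h/∂x = [(+0.38)·(-80) − (+0.10)·(-100)] / 7600 = -0.002684
∂h/∂y = [(-45)·(+0.10) − 40·(+0.38)] / 7600 = -0.002592
|∇h| = √(-0.002684² + -0.002592²) = 0.003731
Seepage velocity v = K·i/n = 1.5 × 0.003731 / 0.23 = 0.02433 m/day.
t = 1000 / 0.02433 = 4.11e+04 days = 113 years.

110 years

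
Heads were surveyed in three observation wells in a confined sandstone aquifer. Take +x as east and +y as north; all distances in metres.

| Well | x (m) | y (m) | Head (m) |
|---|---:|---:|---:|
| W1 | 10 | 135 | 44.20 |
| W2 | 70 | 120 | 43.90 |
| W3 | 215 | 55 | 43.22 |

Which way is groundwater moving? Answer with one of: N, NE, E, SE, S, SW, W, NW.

Differences from W1: to W2 (Δx, Δy, Δh) = (60, -15, -0.30); to W3 = (205, -80, -0.98).
Determinant of the coordinate differences = 60·(-80) − 205·(-15) = -1725.
∂h/∂x = [(-0.30)·(-80) − (-0.98)·(-15)] / -1725 = -0.005391
∂h/∂y = [60·(-0.98) − 205·(-0.30)] / -1725 = -0.001565
Flow = −∇h = (+0.005391 east, +0.001565 north), which points east.

E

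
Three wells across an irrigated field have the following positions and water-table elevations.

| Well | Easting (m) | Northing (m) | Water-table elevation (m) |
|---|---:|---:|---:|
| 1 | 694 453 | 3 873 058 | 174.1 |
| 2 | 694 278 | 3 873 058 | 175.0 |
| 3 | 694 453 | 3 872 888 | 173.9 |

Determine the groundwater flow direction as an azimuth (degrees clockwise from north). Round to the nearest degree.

∂h/∂x = (175.0 − 174.1) / (694278 − 694453) = -0.005143
∂h/∂y = (173.9 − 174.1) / (3872888 − 3873058) = +0.001176
Flow direction (−∇h) has components (+0.005143 E, -0.001176 N).
Azimuth = atan2(E, N) = atan2(+0.005143, -0.001176) = 102.9° ≈ 103°.

103°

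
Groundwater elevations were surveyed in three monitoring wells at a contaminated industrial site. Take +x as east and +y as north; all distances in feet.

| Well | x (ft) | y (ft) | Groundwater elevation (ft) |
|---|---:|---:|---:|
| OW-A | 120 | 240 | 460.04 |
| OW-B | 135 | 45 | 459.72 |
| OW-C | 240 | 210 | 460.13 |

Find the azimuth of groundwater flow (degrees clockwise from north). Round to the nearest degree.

214°

With h = a·x + b·y + c and OW-A as origin, the differences give:
  15·a + (-195)·b = -0.32
  120·a + (-30)·b = +0.09
Eliminate b (×(-30) and ×(-195), subtract): 22950·a = 27.150 → a = ∂h/∂x = +0.001183
Back-substitute: b = ∂h/∂y = +0.001732.
Flow direction (−∇h) has components (-0.001183 E, -0.001732 N).
Azimuth = atan2(E, N) = atan2(-0.001183, -0.001732) = 214.3° ≈ 214°.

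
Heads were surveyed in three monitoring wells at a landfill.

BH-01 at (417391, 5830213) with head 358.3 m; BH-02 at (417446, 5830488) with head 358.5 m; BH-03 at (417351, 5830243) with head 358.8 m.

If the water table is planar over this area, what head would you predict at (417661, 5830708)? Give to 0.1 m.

356.9 m

With h = a·x + b·y + c and BH-01 as origin, the differences give:
  55·a + 275·b = +0.2
  (-40)·a + 30·b = +0.5
Eliminate b (×30 and ×275, subtract): 12650·a = -131.50 → a = ∂h/∂x = -0.01040
Back-substitute: b = ∂h/∂y = +0.002806.
h(417661, 5830708) = 358.3 + (-0.01040)·(270) + (+0.002806)·(495) = 358.3 -2.807 +1.389 = 356.882 m.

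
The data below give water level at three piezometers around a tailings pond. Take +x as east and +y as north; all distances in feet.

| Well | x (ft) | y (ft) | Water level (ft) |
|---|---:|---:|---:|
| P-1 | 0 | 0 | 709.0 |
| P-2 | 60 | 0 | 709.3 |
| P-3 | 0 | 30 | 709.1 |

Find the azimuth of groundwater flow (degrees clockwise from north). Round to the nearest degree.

∂h/∂x = (709.3 − 709.0) / (60 − 0) = +0.005000
∂h/∂y = (709.1 − 709.0) / (30 − 0) = +0.003333
Flow direction (−∇h) has components (-0.005000 E, -0.003333 N).
Azimuth = atan2(E, N) = atan2(-0.005000, -0.003333) = 236.3° ≈ 236°.

236°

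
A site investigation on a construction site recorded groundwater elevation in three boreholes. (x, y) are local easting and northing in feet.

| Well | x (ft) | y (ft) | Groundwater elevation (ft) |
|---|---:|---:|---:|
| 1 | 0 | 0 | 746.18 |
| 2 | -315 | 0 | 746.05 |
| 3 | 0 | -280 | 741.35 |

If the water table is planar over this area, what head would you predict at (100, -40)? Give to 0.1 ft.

∂h/∂x = (746.05 − 746.18) / (-315 − 0) = +0.0004127
∂h/∂y = (741.35 − 746.18) / (-280 − 0) = +0.01725
h(100, -40) = 746.18 + (+0.0004127)·(100) + (+0.01725)·(-40) = 746.18 +0.041 -0.690 = 745.531 ft.

745.5 ft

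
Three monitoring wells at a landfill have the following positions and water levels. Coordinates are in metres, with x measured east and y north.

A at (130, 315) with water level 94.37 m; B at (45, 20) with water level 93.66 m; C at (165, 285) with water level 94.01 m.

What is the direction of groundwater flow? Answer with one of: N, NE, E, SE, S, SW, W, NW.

SE

With h = a·x + b·y + c and A as origin, the differences give:
  (-85)·a + (-295)·b = -0.71
  35·a + (-30)·b = -0.36
Eliminate b (×(-30) and ×(-295), subtract): 12875·a = -84.900 → a = ∂h/∂x = -0.006594
Back-substitute: b = ∂h/∂y = +0.004307.
Flow = −∇h = (+0.006594 east, -0.004307 north), which points southeast.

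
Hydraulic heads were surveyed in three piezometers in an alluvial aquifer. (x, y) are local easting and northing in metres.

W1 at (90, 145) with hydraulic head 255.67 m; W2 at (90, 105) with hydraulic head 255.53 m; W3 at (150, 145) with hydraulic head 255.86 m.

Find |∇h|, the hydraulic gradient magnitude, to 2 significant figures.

With h = a·x + b·y + c and W1 as origin, the differences give:
  0·a + (-40)·b = -0.14
  60·a + 0·b = +0.19
Eliminate b (×0 and ×(-40), subtract): 2400·a = 7.600 → a = ∂h/∂x = +0.003167
Back-substitute: b = ∂h/∂y = +0.003500.
|∇h| = √(0.003167² + 0.003500²) = 0.00472

0.0047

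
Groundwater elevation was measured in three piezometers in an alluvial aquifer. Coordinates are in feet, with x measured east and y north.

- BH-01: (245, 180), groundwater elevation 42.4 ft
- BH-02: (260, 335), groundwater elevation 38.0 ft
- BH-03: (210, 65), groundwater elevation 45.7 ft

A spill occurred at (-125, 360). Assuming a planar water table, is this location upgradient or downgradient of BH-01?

downgradient

With h = a·x + b·y + c and BH-01 as origin, the differences give:
  15·a + 155·b = -4.4
  (-35)·a + (-115)·b = +3.3
Eliminate b (×(-115) and ×155, subtract): 3700·a = -5.50 → a = ∂h/∂x = -0.001486
Back-substitute: b = ∂h/∂y = -0.02824.
Head at (-125, 360) = 42.4 + (-0.001486)·(-370) + (-0.02824)·(180) = 37.87 ft.
That is lower than the 42.4 ft at BH-01, so the point is downgradient.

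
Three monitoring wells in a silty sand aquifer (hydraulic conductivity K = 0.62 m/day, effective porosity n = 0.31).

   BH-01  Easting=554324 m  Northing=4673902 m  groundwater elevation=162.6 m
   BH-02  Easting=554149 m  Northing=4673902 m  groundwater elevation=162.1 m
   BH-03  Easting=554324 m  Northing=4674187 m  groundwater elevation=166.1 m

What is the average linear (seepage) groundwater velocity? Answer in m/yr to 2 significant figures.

∂h/∂x = (162.1 − 162.6) / (554149 − 554324) = +0.002857
∂h/∂y = (166.1 − 162.6) / (4674187 − 4673902) = +0.01228
|∇h| = √(0.002857² + 0.01228²) = 0.01261
Seepage velocity v = K·i/n = 0.62 × 0.01261 / 0.31 = 0.02522 m/day = 9.212 m/yr.

9.2 m/yr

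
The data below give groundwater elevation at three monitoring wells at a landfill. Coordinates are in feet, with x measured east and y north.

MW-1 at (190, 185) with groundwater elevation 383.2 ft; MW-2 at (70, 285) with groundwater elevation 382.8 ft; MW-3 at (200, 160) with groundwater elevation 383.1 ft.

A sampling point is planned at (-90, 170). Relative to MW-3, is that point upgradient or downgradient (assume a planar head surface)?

downgradient

Differences from MW-1: to MW-2 (Δx, Δy, Δh) = (-120, 100, -0.4); to MW-3 = (10, -25, -0.1).
Solve a·Δx + b·Δy = Δh: det = (-120)·(-25) − 10·100 = 2000.
∂h/∂x = [(-0.4)·(-25) − (-0.1)·100] / 2000 = +0.010000
∂h/∂y = [(-120)·(-0.1) − 10·(-0.4)] / 2000 = +0.008000
Head at (-90, 170) = 383.2 + (+0.010000)·(-280) + (+0.008000)·(-15) = 380.28 ft.
That is lower than the 383.1 ft at MW-3, so the point is downgradient.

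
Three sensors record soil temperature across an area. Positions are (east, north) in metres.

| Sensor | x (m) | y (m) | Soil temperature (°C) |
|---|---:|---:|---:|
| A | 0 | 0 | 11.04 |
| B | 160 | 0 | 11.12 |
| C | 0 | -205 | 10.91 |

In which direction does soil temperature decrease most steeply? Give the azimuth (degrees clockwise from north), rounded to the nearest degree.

∂T/∂x = (11.12 − 11.04) / (160 − 0) = +0.0005000
∂T/∂y = (10.91 − 11.04) / (-205 − 0) = +0.0006341
Steepest decrease is along −∇f: components (-0.0005000 E, -0.0006341 N).
Azimuth = atan2(-0.0005000, -0.0006341) = 218.3° ≈ 218°.

218°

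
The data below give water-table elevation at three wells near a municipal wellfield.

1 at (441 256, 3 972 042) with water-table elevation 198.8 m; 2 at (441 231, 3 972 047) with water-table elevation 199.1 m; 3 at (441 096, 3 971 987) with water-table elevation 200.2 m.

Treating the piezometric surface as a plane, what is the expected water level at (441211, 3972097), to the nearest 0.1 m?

199.6 m

Three-point gradient (reference 1): Δ to 2 = (-25, 5, +0.3), Δ to 3 = (-160, -55, +1.4).
∂h/∂x = -0.01080, ∂h/∂y = +0.005977 (det = 2175).
h(441211, 3972097) = 198.8 + (-0.01080)·(-45) + (+0.005977)·(55) = 198.8 +0.486 +0.329 = 199.615 m.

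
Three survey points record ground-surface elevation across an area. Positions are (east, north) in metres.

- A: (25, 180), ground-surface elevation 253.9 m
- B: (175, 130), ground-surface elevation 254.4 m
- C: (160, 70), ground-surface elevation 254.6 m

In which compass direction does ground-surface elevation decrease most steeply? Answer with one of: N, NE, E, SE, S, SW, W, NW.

NW

Differences from A: to B (Δx, Δy, Δh) = (150, -50, +0.5); to C = (135, -110, +0.7).
Determinant of the coordinate differences = 150·(-110) − 135·(-50) = -9750.
∂z/∂x = [(+0.5)·(-110) − (+0.7)·(-50)] / -9750 = +0.002051
∂z/∂y = [150·(+0.7) − 135·(+0.5)] / -9750 = -0.003846
Steepest decrease is along −∇f = (-0.002051 E, +0.003846 N) → northwest.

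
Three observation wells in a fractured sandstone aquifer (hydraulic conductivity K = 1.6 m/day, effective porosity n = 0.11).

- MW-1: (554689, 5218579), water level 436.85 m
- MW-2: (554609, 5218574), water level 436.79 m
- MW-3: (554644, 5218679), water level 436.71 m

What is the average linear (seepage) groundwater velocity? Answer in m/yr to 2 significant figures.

Three-point gradient (reference MW-1): Δ to MW-2 = (-80, -5, -0.06), Δ to MW-3 = (-45, 100, -0.14).
∂h/∂x = +0.0008146, ∂h/∂y = -0.001033 (det = -8225).
|∇h| = √(0.0008146² + -0.001033²) = 0.001316
Seepage velocity v = K·i/n = 1.6 × 0.001316 / 0.11 = 0.01914 m/day = 6.991 m/yr.

7.0 m/yr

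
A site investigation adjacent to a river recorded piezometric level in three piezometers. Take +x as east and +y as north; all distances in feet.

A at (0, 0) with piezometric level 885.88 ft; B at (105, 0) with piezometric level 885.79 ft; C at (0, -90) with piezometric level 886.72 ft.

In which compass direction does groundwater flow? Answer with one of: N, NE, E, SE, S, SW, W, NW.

∂h/∂x = (885.79 − 885.88) / (105 − 0) = -0.0008571
∂h/∂y = (886.72 − 885.88) / (-90 − 0) = -0.009333
Flow = −∇h = (+0.0008571 east, +0.009333 north), which points north.

N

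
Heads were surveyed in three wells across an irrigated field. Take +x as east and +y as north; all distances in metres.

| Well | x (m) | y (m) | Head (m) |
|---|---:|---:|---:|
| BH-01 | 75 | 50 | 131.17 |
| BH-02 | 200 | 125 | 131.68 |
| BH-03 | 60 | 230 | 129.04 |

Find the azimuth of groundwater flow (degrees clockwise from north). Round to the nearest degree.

Differences from BH-01: to BH-02 (Δx, Δy, Δh) = (125, 75, +0.51); to BH-03 = (-15, 180, -2.13).
Solve a·Δx + b·Δy = Δh: det = 125·180 − (-15)·75 = 23625.
∂h/∂x = [(+0.51)·180 − (-2.13)·75] / 23625 = +0.01065
∂h/∂y = [125·(-2.13) − (-15)·(+0.51)] / 23625 = -0.01095
Flow direction (−∇h) has components (-0.01065 E, +0.01095 N).
Azimuth = atan2(E, N) = atan2(-0.01065, +0.01095) = 315.8° ≈ 316°.

316°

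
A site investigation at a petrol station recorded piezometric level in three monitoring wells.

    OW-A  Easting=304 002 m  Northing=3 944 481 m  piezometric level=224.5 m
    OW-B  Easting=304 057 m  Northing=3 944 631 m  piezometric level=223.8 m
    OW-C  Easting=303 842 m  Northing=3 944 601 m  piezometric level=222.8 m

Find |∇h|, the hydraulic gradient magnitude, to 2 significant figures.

0.0087

Differences from OW-A: to OW-B (Δx, Δy, Δh) = (55, 150, -0.7); to OW-C = (-160, 120, -1.7).
Determinant of the coordinate differences = 55·120 − (-160)·150 = 30600.
∂h/∂x = [(-0.7)·120 − (-1.7)·150] / 30600 = +0.005588
∂h/∂y = [55·(-1.7) − (-160)·(-0.7)] / 30600 = -0.006716
|∇h| = √(0.005588² + -0.006716²) = 0.008737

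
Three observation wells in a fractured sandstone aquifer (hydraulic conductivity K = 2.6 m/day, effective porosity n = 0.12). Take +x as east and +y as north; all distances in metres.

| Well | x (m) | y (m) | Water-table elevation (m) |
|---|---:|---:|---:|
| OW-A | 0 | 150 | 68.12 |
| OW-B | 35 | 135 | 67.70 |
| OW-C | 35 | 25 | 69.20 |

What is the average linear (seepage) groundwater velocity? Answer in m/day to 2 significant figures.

Differences from OW-A: to OW-B (Δx, Δy, Δh) = (35, -15, -0.42); to OW-C = (35, -125, +1.08).
Solve a·Δx + b·Δy = Δh: det = 35·(-125) − 35·(-15) = -3850.
∂h/∂x = [(-0.42)·(-125) − (+1.08)·(-15)] / -3850 = -0.01784
∂h/∂y = [35·(+1.08) − 35·(-0.42)] / -3850 = -0.01364
|∇h| = √(-0.01784² + -0.01364²) = 0.02246
Seepage velocity v = K·i/n = 2.6 × 0.02246 / 0.12 = 0.4866 m/day.

0.49 m/day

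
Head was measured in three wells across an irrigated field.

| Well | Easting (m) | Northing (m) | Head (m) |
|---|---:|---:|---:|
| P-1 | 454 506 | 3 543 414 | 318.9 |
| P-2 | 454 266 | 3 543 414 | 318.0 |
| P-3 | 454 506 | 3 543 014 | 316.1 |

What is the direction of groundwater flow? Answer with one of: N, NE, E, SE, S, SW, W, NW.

∂h/∂x = (318.0 − 318.9) / (454266 − 454506) = +0.003750
∂h/∂y = (316.1 − 318.9) / (3543014 − 3543414) = +0.007000
Flow = −∇h = (-0.003750 east, -0.007000 north), which points southwest.

SW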